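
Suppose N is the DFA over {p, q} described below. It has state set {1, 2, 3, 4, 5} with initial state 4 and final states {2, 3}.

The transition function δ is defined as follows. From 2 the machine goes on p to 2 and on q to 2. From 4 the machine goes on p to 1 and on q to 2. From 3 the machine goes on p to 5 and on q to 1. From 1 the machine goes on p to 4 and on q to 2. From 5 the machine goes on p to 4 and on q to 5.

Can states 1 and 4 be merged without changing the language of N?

Yes

Reachable states from the start: {1,2,4}. Unreachable: {3,5} — drop them.
Initial partition by acceptance: {2} | {1,4}.
No further refinement is possible. Final partition (2 blocks): {2} | {1,4}.
1 and 4 lie in the same block of the stable partition, so they are equivalent — no string distinguishes them.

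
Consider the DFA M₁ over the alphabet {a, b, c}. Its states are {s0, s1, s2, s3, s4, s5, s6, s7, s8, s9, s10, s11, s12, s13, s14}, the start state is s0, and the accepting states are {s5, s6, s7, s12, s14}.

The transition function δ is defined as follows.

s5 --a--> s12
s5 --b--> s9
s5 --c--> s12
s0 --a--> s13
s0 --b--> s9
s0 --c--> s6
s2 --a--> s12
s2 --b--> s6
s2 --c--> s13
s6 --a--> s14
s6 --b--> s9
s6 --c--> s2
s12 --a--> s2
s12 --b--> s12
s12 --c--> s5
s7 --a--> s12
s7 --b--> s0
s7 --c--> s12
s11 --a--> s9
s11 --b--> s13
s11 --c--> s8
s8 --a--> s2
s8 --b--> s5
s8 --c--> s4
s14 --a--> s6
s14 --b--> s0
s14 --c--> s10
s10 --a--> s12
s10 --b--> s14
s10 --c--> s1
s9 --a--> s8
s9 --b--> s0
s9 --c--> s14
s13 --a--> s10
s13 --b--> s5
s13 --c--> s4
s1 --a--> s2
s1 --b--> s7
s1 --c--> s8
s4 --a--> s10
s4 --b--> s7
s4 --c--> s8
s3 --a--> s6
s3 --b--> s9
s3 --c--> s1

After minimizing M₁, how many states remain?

Reachable states from the start: {s0,s1,s2,s4,s5,s6,s7,s8,s9,s10,s12,s13,s14}. Unreachable: {s3,s11} — drop them.
Initial partition by acceptance: {s5,s6,s7,s12,s14} | {s0,s1,s2,s4,s8,s9,s10,s13}.
Split {s5,s6,s7,s12,s14} by δ(·,a) → {s5,s6,s7,s14} and {s12}.
On input a, block {s5,s6,s7,s14} splits into {s5,s7} and {s6,s14}.
Split {s0,s1,s2,s4,s8,s9,s10,s13} by δ(·,a) → {s0,s1,s4,s8,s9,s13} and {s2,s10}.
On input a, block {s0,s1,s4,s8,s9,s13} splits into {s1,s4,s8,s13} and {s0,s9}.
The partition is now stable with 6 blocks: {s5,s7} | {s1,s4,s8,s13} | {s12} | {s6,s14} | {s2,s10} | {s0,s9}.

6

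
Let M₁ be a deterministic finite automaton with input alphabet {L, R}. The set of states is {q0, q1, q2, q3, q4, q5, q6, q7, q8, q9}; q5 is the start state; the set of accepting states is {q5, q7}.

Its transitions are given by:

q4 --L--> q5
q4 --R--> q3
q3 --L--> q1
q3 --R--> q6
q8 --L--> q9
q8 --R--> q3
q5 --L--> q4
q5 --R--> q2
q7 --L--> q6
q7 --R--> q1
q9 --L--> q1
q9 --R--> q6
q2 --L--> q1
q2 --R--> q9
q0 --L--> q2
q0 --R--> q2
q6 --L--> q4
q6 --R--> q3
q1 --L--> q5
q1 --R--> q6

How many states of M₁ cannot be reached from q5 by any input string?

Starting at q5 and following transitions, the reachable set is {q1, q2, q3, q4, q5, q6, q9}. That leaves q0, q7, q8 unreachable — 3 in total.

3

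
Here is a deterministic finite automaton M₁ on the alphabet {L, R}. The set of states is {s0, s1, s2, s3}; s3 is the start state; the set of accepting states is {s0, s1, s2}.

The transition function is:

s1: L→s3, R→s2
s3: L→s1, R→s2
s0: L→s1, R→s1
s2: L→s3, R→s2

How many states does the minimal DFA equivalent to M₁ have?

First remove the unreachable states {s0}; 3 states remain.
P0 = {s1,s2} | {s3}.
No further refinement is possible. Final partition (2 blocks): {s1,s2} | {s3}.

2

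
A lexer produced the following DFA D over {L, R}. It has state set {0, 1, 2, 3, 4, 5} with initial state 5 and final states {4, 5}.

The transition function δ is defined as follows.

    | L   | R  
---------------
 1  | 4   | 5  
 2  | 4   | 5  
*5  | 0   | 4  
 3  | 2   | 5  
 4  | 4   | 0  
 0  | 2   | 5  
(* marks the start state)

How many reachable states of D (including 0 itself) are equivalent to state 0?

Reachable states from the start: {0,2,4,5}. Unreachable: {1,3} — drop them.
Start with accepting vs non-accepting: {4,5} | {0,2}.
Refine {4,5} on symbol L: members go to different blocks, giving {4} and {5}.
Split {0,2} by δ(·,L) → {0} and {2}.
No further refinement is possible. Final partition (4 blocks): {4} | {0} | {5} | {2}.
The equivalence class containing 0 is {0}, of size 1.

1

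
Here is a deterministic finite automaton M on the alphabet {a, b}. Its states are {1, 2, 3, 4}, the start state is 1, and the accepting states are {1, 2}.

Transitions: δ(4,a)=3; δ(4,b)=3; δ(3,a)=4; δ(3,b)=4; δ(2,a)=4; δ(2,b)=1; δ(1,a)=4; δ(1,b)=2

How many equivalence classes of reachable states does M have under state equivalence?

All states are reachable from the start state.
Initial partition by acceptance: {1,2} | {3,4}.
The partition is now stable with 2 blocks: {1,2} | {3,4}.

2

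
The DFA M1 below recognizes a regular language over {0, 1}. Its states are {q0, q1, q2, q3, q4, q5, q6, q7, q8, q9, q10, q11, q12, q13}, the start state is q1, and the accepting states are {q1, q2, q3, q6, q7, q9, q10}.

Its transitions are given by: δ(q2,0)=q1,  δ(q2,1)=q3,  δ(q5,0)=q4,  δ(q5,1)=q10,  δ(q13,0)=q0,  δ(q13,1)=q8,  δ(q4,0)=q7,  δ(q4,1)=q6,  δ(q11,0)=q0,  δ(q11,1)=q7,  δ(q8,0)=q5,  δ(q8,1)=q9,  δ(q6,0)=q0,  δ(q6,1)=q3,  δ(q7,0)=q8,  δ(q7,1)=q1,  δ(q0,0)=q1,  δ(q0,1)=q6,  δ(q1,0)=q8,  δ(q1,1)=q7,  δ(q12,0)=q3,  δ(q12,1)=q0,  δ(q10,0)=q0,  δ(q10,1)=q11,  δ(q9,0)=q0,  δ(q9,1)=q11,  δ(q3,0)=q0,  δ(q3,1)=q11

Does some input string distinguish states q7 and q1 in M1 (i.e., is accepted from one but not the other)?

No

States {q2,q12,q13} cannot be reached from the start state, so discard them.
P0 = {q1,q3,q6,q7,q9,q10} | {q0,q4,q5,q8,q11}.
On input 1, block {q1,q3,q6,q7,q9,q10} splits into {q1,q6,q7} and {q3,q9,q10}.
Refine {q1,q6,q7} on symbol 1: members go to different blocks, giving {q1,q7} and {q6}.
On input 0, block {q0,q4,q5,q8,q11} splits into {q5,q8,q11} and {q0,q4}.
Split {q5,q8,q11} by δ(·,0) → {q5,q11} and {q8}.
On input 1, block {q5,q11} splits into {q5} and {q11}.
No further refinement is possible. Final partition (7 blocks): {q1,q7} | {q5} | {q3,q9,q10} | {q6} | {q0,q4} | {q8} | {q11}.
q7 and q1 lie in the same block of the stable partition, so they are equivalent — no string distinguishes them.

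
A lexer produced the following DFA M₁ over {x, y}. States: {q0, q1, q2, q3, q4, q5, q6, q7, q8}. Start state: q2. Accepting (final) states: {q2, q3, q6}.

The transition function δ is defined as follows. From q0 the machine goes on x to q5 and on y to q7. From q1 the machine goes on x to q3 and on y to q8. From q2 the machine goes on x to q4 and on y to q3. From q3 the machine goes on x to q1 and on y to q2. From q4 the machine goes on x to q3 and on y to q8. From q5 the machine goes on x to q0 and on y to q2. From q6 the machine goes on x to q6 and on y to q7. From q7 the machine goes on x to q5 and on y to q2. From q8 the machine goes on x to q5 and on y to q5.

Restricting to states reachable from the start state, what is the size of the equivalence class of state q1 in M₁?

2

First remove the unreachable states {q6}; 8 states remain.
Start with accepting vs non-accepting: {q2,q3} | {q0,q1,q4,q5,q7,q8}.
On input x, block {q0,q1,q4,q5,q7,q8} splits into {q0,q5,q7,q8} and {q1,q4}.
Split {q0,q5,q7,q8} by δ(·,y) → {q0,q8} and {q5,q7}.
Refine {q5,q7} on symbol x: members go to different blocks, giving {q5} and {q7}.
Split {q0,q8} by δ(·,y) → {q0} and {q8}.
No further refinement is possible. Final partition (6 blocks): {q2,q3} | {q0} | {q1,q4} | {q5} | {q7} | {q8}.
State q1 belongs to the block {q1,q4}, which has 2 states.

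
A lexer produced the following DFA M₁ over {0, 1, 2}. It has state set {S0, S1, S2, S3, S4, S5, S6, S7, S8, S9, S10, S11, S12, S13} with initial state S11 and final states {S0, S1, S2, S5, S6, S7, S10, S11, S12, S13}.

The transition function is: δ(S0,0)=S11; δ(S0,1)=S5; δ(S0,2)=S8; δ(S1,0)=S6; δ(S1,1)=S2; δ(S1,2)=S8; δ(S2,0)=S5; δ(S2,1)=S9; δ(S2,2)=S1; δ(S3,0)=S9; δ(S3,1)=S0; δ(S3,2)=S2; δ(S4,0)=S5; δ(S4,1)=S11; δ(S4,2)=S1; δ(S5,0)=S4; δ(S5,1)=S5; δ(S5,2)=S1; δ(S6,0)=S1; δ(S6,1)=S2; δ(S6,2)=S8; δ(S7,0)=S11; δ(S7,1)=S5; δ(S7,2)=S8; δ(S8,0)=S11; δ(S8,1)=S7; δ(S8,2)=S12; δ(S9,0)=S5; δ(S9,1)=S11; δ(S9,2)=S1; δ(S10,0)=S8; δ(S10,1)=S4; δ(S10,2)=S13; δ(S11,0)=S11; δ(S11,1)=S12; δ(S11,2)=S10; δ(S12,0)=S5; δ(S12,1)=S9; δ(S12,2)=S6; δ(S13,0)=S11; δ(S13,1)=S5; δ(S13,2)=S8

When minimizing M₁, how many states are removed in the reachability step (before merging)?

Starting at S11 and following transitions, the reachable set is {S1, S2, S4, S5, S6, S7, S8, S9, S10, S11, S12, S13}. That leaves S0, S3 unreachable — 2 in total.

2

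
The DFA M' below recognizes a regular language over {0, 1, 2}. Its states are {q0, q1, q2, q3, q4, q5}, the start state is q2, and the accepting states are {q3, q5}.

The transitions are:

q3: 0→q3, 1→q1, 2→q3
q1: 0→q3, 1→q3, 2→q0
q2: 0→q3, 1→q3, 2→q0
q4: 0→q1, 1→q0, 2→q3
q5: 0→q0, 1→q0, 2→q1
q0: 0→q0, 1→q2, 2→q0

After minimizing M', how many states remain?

States {q4,q5} cannot be reached from the start state, so discard them.
P0 = {q3} | {q0,q1,q2}.
On input 0, block {q0,q1,q2} splits into {q1,q2} and {q0}.
Stable partition: {q3} | {q1,q2} | {q0} — 3 equivalence classes.

3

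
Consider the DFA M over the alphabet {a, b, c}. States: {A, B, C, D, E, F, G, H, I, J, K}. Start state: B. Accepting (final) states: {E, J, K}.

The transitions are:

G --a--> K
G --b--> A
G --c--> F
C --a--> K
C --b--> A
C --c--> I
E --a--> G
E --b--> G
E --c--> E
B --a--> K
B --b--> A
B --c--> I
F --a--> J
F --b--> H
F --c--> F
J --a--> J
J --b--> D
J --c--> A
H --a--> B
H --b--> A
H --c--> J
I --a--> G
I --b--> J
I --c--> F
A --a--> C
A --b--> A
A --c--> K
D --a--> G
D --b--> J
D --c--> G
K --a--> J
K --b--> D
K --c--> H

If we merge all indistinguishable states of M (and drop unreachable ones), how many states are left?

5

States {E} cannot be reached from the start state, so discard them.
Start with accepting vs non-accepting: {J,K} | {A,B,C,D,F,G,H,I}.
On input a, block {A,B,C,D,F,G,H,I} splits into {A,D,H,I} and {B,C,F,G}.
Split {A,D,H,I} by δ(·,b) → {A,H} and {D,I}.
On input c, block {B,C,F,G} splits into {B,C} and {F,G}.
The partition is now stable with 5 blocks: {J,K} | {A,H} | {B,C} | {D,I} | {F,G}.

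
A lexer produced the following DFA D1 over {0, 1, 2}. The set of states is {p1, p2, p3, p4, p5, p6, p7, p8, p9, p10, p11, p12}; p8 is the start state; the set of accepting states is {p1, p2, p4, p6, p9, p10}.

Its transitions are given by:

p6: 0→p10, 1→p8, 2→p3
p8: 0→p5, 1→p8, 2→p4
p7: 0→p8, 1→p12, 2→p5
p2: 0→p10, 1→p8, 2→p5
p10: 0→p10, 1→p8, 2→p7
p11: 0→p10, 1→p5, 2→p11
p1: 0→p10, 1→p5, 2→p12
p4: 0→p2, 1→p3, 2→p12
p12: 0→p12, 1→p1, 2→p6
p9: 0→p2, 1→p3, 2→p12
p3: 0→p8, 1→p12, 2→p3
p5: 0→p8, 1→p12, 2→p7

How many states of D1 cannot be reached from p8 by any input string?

2

No path from p8 leads to p9, p11; the other 10 states are all reachable.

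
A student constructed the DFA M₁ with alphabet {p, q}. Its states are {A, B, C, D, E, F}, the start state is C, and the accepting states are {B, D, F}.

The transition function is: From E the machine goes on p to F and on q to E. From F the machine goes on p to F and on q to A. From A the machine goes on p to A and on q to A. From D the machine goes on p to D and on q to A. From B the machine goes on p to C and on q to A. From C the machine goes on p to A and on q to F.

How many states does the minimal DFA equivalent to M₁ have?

3

First remove the unreachable states {B,D,E}; 3 states remain.
Start with accepting vs non-accepting: {F} | {A,C}.
Refine {A,C} on symbol q: members go to different blocks, giving {A} and {C}.
No further refinement is possible. Final partition (3 blocks): {F} | {A} | {C}.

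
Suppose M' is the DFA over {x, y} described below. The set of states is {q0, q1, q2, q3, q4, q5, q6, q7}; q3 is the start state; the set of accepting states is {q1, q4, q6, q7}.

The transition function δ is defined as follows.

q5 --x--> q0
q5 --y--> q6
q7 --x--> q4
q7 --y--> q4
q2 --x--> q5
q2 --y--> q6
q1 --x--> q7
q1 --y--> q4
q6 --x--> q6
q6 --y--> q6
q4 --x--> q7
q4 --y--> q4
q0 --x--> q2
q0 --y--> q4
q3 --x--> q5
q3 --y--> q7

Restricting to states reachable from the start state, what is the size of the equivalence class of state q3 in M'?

Reachable states from the start: {q0,q2,q3,q4,q5,q6,q7}. Unreachable: {q1} — drop them.
Initial partition by acceptance: {q4,q6,q7} | {q0,q2,q3,q5}.
No further refinement is possible. Final partition (2 blocks): {q4,q6,q7} | {q0,q2,q3,q5}.
State q3 belongs to the block {q0,q2,q3,q5}, which has 4 states.

4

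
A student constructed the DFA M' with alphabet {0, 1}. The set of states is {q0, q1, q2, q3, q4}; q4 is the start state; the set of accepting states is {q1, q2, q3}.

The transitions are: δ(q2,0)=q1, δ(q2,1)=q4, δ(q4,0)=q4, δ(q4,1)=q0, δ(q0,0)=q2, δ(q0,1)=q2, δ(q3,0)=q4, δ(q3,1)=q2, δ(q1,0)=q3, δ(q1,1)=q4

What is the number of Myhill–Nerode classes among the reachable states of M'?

All states are reachable from the start state.
Start with accepting vs non-accepting: {q1,q2,q3} | {q0,q4}.
On input 0, block {q1,q2,q3} splits into {q1,q2} and {q3}.
Refine {q1,q2} on symbol 0: members go to different blocks, giving {q1} and {q2}.
On input 0, block {q0,q4} splits into {q0} and {q4}.
Stable partition: {q1} | {q0} | {q3} | {q2} | {q4} — 5 equivalence classes.

5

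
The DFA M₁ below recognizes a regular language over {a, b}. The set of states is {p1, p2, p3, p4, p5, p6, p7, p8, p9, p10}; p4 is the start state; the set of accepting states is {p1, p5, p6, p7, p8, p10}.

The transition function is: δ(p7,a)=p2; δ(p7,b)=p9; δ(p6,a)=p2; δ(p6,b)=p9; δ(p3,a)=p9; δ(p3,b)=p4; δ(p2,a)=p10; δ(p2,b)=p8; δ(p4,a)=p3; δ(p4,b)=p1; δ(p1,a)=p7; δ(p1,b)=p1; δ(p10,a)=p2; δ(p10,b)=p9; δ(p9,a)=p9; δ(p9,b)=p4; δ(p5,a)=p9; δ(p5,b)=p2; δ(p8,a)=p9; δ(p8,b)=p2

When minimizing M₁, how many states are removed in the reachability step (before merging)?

2

Starting at p4 and following transitions, the reachable set is {p1, p2, p3, p4, p7, p8, p9, p10}. That leaves p5, p6 unreachable — 2 in total.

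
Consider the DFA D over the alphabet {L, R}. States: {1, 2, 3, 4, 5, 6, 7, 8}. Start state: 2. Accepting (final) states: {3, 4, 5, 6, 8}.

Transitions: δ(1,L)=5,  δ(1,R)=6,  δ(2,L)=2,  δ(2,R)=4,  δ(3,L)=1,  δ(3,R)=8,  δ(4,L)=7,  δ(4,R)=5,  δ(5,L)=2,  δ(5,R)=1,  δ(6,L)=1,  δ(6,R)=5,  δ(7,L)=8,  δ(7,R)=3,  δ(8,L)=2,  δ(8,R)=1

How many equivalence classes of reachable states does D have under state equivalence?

4

All states are reachable from the start state.
Start with accepting vs non-accepting: {3,4,5,6,8} | {1,2,7}.
On input R, block {3,4,5,6,8} splits into {3,4,6} and {5,8}.
On input L, block {1,2,7} splits into {1,7} and {2}.
No further refinement is possible. Final partition (4 blocks): {3,4,6} | {1,7} | {5,8} | {2}.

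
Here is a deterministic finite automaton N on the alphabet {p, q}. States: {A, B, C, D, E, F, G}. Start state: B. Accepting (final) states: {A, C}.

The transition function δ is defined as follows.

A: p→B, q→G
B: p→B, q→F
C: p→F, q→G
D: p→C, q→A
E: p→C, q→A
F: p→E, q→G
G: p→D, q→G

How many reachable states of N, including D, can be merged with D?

All states are reachable from the start state.
Start with accepting vs non-accepting: {A,C} | {B,D,E,F,G}.
Refine {B,D,E,F,G} on symbol p: members go to different blocks, giving {B,F,G} and {D,E}.
Split {B,F,G} by δ(·,p) → {F,G} and {B}.
Refine {A,C} on symbol p: members go to different blocks, giving {A} and {C}.
The partition is now stable with 5 blocks: {A} | {F,G} | {D,E} | {B} | {C}.
The equivalence class containing D is {D,E}, of size 2.

2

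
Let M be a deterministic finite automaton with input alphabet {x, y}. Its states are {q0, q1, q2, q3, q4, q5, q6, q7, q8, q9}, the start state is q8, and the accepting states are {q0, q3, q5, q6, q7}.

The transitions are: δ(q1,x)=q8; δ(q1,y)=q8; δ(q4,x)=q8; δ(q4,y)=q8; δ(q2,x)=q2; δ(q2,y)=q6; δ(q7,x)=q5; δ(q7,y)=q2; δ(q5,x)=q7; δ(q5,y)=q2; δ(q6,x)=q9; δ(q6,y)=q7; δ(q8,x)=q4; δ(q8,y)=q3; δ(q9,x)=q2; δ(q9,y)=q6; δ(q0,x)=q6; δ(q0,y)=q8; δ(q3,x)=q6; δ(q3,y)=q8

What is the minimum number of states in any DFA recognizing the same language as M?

Reachable states from the start: {q2,q3,q4,q5,q6,q7,q8,q9}. Unreachable: {q0,q1} — drop them.
Initial partition by acceptance: {q3,q5,q6,q7} | {q2,q4,q8,q9}.
Refine {q3,q5,q6,q7} on symbol x: members go to different blocks, giving {q3,q5,q7} and {q6}.
Refine {q3,q5,q7} on symbol x: members go to different blocks, giving {q5,q7} and {q3}.
Refine {q2,q4,q8,q9} on symbol y: members go to different blocks, giving {q2,q9} and {q4} and {q8}.
The partition is now stable with 6 blocks: {q5,q7} | {q2,q9} | {q6} | {q3} | {q4} | {q8}.

6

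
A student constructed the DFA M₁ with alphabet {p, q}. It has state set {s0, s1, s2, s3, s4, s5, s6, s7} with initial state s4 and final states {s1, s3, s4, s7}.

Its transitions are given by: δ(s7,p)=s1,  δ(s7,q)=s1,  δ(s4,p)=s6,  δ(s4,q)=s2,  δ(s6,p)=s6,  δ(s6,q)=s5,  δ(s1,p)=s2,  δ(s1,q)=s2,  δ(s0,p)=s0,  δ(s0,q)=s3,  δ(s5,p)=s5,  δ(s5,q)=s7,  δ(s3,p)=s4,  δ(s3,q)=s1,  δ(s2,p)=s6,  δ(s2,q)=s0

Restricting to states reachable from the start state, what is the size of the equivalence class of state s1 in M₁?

Every state is reachable, so we keep all 8.
P0 = {s1,s3,s4,s7} | {s0,s2,s5,s6}.
Split {s1,s3,s4,s7} by δ(·,p) → {s1,s4} and {s3,s7}.
Refine {s0,s2,s5,s6} on symbol q: members go to different blocks, giving {s0,s5} and {s2,s6}.
Stable partition: {s1,s4} | {s0,s5} | {s3,s7} | {s2,s6} — 4 equivalence classes.
State s1 belongs to the block {s1,s4}, which has 2 states.

2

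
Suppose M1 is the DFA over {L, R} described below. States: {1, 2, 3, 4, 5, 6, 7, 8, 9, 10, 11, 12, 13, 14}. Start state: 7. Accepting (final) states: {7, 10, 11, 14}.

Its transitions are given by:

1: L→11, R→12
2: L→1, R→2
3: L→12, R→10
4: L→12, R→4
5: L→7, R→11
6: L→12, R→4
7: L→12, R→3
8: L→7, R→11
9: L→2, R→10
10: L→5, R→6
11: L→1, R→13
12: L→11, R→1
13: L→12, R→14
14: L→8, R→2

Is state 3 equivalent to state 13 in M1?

Yes

First remove the unreachable states {9}; 13 states remain.
Initial partition by acceptance: {7,10,11,14} | {1,2,3,4,5,6,8,12,13}.
Refine {1,2,3,4,5,6,8,12,13} on symbol L: members go to different blocks, giving {2,3,4,6,13} and {1,5,8,12}.
Refine {2,3,4,6,13} on symbol R: members go to different blocks, giving {2,4,6} and {3,13}.
Refine {7,10,11,14} on symbol R: members go to different blocks, giving {7,11} and {10,14}.
Refine {1,5,8,12} on symbol R: members go to different blocks, giving {1,12} and {5,8}.
No further refinement is possible. Final partition (6 blocks): {7,11} | {2,4,6} | {1,12} | {3,13} | {10,14} | {5,8}.
3 and 13 lie in the same block of the stable partition, so they are equivalent — no string distinguishes them.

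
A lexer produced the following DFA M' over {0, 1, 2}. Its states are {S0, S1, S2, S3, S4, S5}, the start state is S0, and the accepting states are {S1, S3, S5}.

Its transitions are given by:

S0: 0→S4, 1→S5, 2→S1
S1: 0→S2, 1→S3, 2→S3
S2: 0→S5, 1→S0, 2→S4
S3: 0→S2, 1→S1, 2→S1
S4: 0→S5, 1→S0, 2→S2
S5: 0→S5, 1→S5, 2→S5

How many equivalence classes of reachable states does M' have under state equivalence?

4

All states are reachable from the start state.
Start with accepting vs non-accepting: {S1,S3,S5} | {S0,S2,S4}.
Split {S1,S3,S5} by δ(·,0) → {S1,S3} and {S5}.
Split {S0,S2,S4} by δ(·,0) → {S2,S4} and {S0}.
No further refinement is possible. Final partition (4 blocks): {S1,S3} | {S2,S4} | {S5} | {S0}.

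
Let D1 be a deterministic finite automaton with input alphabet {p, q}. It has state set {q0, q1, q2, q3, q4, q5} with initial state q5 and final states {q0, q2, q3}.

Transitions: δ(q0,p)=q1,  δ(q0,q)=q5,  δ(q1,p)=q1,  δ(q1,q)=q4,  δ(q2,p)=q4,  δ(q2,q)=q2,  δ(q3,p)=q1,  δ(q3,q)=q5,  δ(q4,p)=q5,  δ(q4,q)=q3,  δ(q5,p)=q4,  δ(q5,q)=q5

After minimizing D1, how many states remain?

4

First remove the unreachable states {q0,q2}; 4 states remain.
P0 = {q3} | {q1,q4,q5}.
On input q, block {q1,q4,q5} splits into {q1,q5} and {q4}.
Split {q1,q5} by δ(·,p) → {q1} and {q5}.
The partition is now stable with 4 blocks: {q3} | {q1} | {q4} | {q5}.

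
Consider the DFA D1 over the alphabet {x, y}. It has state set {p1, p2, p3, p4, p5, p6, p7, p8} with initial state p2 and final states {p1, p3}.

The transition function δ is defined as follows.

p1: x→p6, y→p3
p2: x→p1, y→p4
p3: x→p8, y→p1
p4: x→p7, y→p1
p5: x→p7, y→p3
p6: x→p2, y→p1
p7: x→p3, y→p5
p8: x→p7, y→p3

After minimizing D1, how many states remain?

P0 = {p1,p3} | {p2,p4,p5,p6,p7,p8}.
Split {p2,p4,p5,p6,p7,p8} by δ(·,x) → {p4,p5,p6,p8} and {p2,p7}.
No further refinement is possible. Final partition (3 blocks): {p1,p3} | {p4,p5,p6,p8} | {p2,p7}.

3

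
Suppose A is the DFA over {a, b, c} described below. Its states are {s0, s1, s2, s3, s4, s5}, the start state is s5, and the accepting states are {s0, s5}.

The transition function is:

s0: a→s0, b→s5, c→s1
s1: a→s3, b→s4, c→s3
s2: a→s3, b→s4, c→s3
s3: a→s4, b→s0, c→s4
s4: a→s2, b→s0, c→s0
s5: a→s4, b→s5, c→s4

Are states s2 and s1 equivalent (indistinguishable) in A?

Yes

All states are reachable from the start state.
Initial partition by acceptance: {s0,s5} | {s1,s2,s3,s4}.
On input a, block {s0,s5} splits into {s0} and {s5}.
On input b, block {s1,s2,s3,s4} splits into {s1,s2} and {s3,s4}.
Split {s3,s4} by δ(·,a) → {s3} and {s4}.
The partition is now stable with 5 blocks: {s0} | {s1,s2} | {s5} | {s3} | {s4}.
s2 and s1 lie in the same block of the stable partition, so they are equivalent — no string distinguishes them.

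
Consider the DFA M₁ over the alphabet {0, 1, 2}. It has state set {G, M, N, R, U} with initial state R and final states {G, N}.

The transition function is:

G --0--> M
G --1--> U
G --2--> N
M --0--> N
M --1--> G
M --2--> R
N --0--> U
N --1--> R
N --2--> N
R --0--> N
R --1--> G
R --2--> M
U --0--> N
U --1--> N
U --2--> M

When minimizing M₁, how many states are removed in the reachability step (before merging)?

0

Every one of the 5 states is reachable from R.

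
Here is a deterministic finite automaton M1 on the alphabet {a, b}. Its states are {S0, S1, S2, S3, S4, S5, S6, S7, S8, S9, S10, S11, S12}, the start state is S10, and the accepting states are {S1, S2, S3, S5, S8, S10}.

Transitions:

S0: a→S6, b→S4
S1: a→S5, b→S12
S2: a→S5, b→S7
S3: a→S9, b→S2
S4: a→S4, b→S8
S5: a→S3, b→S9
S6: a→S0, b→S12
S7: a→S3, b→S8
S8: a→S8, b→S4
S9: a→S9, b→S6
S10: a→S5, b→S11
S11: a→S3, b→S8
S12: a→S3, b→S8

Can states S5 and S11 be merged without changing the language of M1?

No

States {S1} cannot be reached from the start state, so discard them.
P0 = {S2,S3,S5,S8,S10} | {S0,S4,S6,S7,S9,S11,S12}.
Refine {S2,S3,S5,S8,S10} on symbol a: members go to different blocks, giving {S2,S5,S8,S10} and {S3}.
On input a, block {S2,S5,S8,S10} splits into {S2,S8,S10} and {S5}.
Split {S2,S8,S10} by δ(·,a) → {S2,S10} and {S8}.
On input a, block {S0,S4,S6,S7,S9,S11,S12} splits into {S0,S4,S6,S9} and {S7,S11,S12}.
Split {S0,S4,S6,S9} by δ(·,b) → {S0,S9} and {S4} and {S6}.
Refine {S0,S9} on symbol a: members go to different blocks, giving {S0} and {S9}.
The partition is now stable with 9 blocks: {S2,S10} | {S0} | {S3} | {S5} | {S8} | {S7,S11,S12} | {S4} | {S6} | {S9}.
S5 and S11 end up in different blocks, so they are distinguishable. For instance, the string 'ε' is accepted from only S5.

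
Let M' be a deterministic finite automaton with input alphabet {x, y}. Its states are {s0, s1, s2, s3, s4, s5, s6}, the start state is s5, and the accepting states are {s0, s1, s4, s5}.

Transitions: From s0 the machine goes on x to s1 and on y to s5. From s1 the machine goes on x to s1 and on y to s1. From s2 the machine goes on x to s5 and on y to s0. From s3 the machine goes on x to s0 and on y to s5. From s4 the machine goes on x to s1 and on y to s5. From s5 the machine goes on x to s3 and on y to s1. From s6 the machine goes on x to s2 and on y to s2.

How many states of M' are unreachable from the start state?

3

Starting at s5 and following transitions, the reachable set is {s0, s1, s3, s5}. That leaves s2, s4, s6 unreachable — 3 in total.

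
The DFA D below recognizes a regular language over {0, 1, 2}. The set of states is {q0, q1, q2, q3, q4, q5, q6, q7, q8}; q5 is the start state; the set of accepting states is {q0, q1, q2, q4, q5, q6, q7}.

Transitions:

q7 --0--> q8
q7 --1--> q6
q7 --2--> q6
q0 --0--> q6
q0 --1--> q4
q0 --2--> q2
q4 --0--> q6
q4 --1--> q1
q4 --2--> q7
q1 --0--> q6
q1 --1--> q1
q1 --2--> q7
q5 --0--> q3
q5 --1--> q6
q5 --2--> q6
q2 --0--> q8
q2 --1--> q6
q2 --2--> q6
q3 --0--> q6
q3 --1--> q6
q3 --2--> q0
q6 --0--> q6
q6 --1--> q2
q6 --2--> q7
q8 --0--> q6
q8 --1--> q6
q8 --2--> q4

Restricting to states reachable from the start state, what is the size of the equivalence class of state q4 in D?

3

Every state is reachable, so we keep all 9.
P0 = {q0,q1,q2,q4,q5,q6,q7} | {q3,q8}.
Split {q0,q1,q2,q4,q5,q6,q7} by δ(·,0) → {q0,q1,q4,q6} and {q2,q5,q7}.
Refine {q0,q1,q4,q6} on symbol 1: members go to different blocks, giving {q0,q1,q4} and {q6}.
The partition is now stable with 4 blocks: {q0,q1,q4} | {q3,q8} | {q2,q5,q7} | {q6}.
State q4 belongs to the block {q0,q1,q4}, which has 3 states.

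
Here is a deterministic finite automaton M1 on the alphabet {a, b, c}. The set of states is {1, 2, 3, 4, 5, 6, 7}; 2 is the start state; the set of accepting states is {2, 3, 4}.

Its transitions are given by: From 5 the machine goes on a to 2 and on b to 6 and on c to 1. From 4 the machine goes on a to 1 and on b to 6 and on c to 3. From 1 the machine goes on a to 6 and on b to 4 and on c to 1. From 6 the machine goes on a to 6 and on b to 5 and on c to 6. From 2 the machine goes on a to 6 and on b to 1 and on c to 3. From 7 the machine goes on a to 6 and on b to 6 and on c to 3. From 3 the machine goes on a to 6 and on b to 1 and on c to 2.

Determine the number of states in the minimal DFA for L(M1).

5

First remove the unreachable states {7}; 6 states remain.
Initial partition by acceptance: {2,3,4} | {1,5,6}.
On input a, block {1,5,6} splits into {1,6} and {5}.
Refine {1,6} on symbol b: members go to different blocks, giving {1} and {6}.
Split {2,3,4} by δ(·,a) → {2,3} and {4}.
Stable partition: {2,3} | {1} | {5} | {6} | {4} — 5 equivalence classes.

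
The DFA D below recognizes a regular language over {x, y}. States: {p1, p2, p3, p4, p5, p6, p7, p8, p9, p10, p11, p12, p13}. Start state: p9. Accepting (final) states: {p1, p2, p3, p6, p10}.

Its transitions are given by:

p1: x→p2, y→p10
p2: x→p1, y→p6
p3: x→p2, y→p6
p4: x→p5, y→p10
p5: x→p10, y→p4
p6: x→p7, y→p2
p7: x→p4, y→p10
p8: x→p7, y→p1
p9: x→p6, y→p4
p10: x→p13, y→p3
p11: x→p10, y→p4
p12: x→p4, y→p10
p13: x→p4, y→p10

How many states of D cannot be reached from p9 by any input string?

3

BFS from p9 reaches {p1, p2, p3, p4, p5, p6, p7, p9, p10, p13}; the 3 state(s) p8, p11, p12 are never visited.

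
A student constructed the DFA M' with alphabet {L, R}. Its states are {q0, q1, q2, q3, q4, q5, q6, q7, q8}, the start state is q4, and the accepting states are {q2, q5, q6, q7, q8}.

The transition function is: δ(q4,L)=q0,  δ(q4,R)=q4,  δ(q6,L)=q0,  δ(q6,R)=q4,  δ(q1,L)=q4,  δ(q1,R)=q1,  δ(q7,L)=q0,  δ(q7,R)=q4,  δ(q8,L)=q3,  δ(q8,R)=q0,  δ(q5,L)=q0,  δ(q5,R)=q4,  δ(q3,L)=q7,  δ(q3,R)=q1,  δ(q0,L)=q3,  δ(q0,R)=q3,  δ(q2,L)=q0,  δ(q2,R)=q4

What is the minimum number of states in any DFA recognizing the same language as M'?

States {q2,q5,q6,q8} cannot be reached from the start state, so discard them.
Initial partition by acceptance: {q7} | {q0,q1,q3,q4}.
On input L, block {q0,q1,q3,q4} splits into {q0,q1,q4} and {q3}.
Refine {q0,q1,q4} on symbol L: members go to different blocks, giving {q1,q4} and {q0}.
On input L, block {q1,q4} splits into {q1} and {q4}.
No further refinement is possible. Final partition (5 blocks): {q7} | {q1} | {q3} | {q0} | {q4}.

5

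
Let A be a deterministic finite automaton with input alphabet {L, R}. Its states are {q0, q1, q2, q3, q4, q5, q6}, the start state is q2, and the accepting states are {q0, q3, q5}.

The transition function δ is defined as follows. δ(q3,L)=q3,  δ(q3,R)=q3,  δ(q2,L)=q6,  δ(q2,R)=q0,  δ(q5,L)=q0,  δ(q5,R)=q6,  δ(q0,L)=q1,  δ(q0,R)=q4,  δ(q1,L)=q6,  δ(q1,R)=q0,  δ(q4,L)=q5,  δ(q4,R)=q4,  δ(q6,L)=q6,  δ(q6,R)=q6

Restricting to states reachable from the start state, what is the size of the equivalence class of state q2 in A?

2

First remove the unreachable states {q3}; 6 states remain.
Initial partition by acceptance: {q0,q5} | {q1,q2,q4,q6}.
On input L, block {q0,q5} splits into {q0} and {q5}.
On input L, block {q1,q2,q4,q6} splits into {q1,q2,q6} and {q4}.
Split {q1,q2,q6} by δ(·,R) → {q1,q2} and {q6}.
The partition is now stable with 5 blocks: {q0} | {q1,q2} | {q5} | {q4} | {q6}.
The equivalence class containing q2 is {q1,q2}, of size 2.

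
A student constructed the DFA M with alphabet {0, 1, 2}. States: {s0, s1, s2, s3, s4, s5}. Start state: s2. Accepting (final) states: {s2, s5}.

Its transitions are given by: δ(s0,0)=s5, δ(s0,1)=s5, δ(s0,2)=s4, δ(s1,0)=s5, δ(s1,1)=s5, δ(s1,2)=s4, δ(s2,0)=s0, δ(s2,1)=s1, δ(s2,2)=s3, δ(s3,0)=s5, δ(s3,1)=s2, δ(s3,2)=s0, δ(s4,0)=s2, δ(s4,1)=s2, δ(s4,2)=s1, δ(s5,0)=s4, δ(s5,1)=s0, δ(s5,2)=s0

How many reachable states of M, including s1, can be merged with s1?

4

All states are reachable from the start state.
Start with accepting vs non-accepting: {s2,s5} | {s0,s1,s3,s4}.
Stable partition: {s2,s5} | {s0,s1,s3,s4} — 2 equivalence classes.
The equivalence class containing s1 is {s0,s1,s3,s4}, of size 4.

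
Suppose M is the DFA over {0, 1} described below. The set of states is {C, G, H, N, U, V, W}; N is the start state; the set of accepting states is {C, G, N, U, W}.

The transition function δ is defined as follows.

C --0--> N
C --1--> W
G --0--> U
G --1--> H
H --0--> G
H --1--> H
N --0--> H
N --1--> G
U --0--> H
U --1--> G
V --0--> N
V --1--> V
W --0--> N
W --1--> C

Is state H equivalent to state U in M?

States {C,V,W} cannot be reached from the start state, so discard them.
Start with accepting vs non-accepting: {G,N,U} | {H}.
Split {G,N,U} by δ(·,0) → {N,U} and {G}.
Stable partition: {N,U} | {H} | {G} — 3 equivalence classes.
H and U end up in different blocks, so they are distinguishable. For instance, the string 'ε' is accepted from only U.

No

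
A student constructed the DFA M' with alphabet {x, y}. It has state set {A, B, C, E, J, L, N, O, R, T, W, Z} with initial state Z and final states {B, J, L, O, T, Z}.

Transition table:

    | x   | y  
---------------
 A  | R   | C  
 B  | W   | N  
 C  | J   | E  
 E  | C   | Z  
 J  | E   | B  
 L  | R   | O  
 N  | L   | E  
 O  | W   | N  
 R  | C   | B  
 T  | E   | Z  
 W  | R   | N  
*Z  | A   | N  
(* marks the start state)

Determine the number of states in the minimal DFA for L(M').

First remove the unreachable states {T}; 11 states remain.
Start with accepting vs non-accepting: {B,J,L,O,Z} | {A,C,E,N,R,W}.
On input y, block {B,J,L,O,Z} splits into {B,O,Z} and {J,L}.
Split {A,C,E,N,R,W} by δ(·,x) → {A,E,R,W} and {C,N}.
On input x, block {A,E,R,W} splits into {E,R} and {A,W}.
Stable partition: {B,O,Z} | {E,R} | {J,L} | {C,N} | {A,W} — 5 equivalence classes.

5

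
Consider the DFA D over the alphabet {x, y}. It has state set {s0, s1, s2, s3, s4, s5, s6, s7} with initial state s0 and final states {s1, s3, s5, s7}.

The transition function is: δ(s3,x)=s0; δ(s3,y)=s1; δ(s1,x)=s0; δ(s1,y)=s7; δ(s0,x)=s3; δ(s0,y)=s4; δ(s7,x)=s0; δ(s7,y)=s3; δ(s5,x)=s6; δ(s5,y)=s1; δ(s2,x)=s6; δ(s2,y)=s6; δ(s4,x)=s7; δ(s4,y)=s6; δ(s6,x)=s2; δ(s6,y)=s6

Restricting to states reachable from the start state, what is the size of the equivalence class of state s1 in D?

3

Reachable states from the start: {s0,s1,s2,s3,s4,s6,s7}. Unreachable: {s5} — drop them.
P0 = {s1,s3,s7} | {s0,s2,s4,s6}.
Refine {s0,s2,s4,s6} on symbol x: members go to different blocks, giving {s0,s4} and {s2,s6}.
Refine {s0,s4} on symbol y: members go to different blocks, giving {s0} and {s4}.
The partition is now stable with 4 blocks: {s1,s3,s7} | {s0} | {s2,s6} | {s4}.
State s1 belongs to the block {s1,s3,s7}, which has 3 states.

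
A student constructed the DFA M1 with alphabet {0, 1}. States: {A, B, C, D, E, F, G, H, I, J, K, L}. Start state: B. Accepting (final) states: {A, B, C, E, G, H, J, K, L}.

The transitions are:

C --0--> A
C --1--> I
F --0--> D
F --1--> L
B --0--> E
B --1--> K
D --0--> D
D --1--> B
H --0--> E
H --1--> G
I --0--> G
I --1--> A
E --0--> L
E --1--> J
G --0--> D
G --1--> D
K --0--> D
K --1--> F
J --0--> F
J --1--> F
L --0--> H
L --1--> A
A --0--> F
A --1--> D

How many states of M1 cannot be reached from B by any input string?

2

No path from B leads to C, I; the other 10 states are all reachable.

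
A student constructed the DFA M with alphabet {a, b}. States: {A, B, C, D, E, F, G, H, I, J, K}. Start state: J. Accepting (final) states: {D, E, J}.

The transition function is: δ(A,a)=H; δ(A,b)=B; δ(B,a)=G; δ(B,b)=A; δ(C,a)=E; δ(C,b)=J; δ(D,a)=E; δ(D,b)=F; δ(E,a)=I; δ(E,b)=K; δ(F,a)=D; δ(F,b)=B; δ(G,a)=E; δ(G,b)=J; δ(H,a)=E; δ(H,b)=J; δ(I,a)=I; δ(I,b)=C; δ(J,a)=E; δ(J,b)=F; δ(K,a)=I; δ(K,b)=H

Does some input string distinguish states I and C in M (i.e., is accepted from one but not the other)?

Every state is reachable, so we keep all 11.
Initial partition by acceptance: {D,E,J} | {A,B,C,F,G,H,I,K}.
Split {D,E,J} by δ(·,a) → {D,J} and {E}.
On input a, block {A,B,C,F,G,H,I,K} splits into {A,B,I,K} and {C,G,H} and {F}.
On input a, block {A,B,I,K} splits into {A,B} and {I,K}.
The partition is now stable with 6 blocks: {D,J} | {A,B} | {E} | {C,G,H} | {F} | {I,K}.
I and C end up in different blocks, so they are distinguishable. For instance, the string 'a' is accepted from only C.

Yes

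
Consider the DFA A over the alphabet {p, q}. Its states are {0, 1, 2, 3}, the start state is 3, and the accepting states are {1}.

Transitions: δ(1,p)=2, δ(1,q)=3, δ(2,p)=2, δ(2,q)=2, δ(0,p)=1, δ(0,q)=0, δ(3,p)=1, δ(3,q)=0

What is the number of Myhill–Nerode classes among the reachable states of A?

3

Start with accepting vs non-accepting: {1} | {0,2,3}.
Split {0,2,3} by δ(·,p) → {0,3} and {2}.
No further refinement is possible. Final partition (3 blocks): {1} | {0,3} | {2}.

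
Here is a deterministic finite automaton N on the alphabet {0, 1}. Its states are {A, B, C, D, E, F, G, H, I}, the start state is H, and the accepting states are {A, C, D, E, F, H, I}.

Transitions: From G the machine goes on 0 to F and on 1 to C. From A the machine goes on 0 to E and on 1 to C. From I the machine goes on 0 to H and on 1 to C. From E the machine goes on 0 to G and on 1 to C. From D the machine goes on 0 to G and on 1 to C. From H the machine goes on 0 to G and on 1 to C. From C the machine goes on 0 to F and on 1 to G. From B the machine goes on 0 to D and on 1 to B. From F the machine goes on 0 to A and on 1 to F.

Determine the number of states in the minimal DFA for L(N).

5

States {B,D,I} cannot be reached from the start state, so discard them.
Initial partition by acceptance: {A,C,E,F,H} | {G}.
Split {A,C,E,F,H} by δ(·,0) → {A,C,F} and {E,H}.
Refine {A,C,F} on symbol 0: members go to different blocks, giving {C,F} and {A}.
On input 0, block {C,F} splits into {C} and {F}.
The partition is now stable with 5 blocks: {C} | {G} | {E,H} | {A} | {F}.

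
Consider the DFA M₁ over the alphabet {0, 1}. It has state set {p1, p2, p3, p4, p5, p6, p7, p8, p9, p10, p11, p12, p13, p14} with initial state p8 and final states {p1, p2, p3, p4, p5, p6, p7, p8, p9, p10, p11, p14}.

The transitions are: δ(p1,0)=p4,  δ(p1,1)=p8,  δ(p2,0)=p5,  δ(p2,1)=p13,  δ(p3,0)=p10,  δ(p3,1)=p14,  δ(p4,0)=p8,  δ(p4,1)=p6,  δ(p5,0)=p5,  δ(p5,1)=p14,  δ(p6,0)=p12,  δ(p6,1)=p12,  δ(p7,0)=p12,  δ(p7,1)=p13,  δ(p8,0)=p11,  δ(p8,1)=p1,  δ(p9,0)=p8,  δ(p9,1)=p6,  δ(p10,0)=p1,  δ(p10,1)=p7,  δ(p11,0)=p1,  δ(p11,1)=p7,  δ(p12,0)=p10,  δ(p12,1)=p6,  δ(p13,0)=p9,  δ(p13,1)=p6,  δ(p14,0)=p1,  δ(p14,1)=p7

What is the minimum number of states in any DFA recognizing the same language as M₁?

4

Reachable states from the start: {p1,p4,p6,p7,p8,p9,p10,p11,p12,p13}. Unreachable: {p2,p3,p5,p14} — drop them.
Initial partition by acceptance: {p1,p4,p6,p7,p8,p9,p10,p11} | {p12,p13}.
Split {p1,p4,p6,p7,p8,p9,p10,p11} by δ(·,0) → {p1,p4,p8,p9,p10,p11} and {p6,p7}.
Refine {p1,p4,p8,p9,p10,p11} on symbol 1: members go to different blocks, giving {p4,p9,p10,p11} and {p1,p8}.
The partition is now stable with 4 blocks: {p4,p9,p10,p11} | {p12,p13} | {p6,p7} | {p1,p8}.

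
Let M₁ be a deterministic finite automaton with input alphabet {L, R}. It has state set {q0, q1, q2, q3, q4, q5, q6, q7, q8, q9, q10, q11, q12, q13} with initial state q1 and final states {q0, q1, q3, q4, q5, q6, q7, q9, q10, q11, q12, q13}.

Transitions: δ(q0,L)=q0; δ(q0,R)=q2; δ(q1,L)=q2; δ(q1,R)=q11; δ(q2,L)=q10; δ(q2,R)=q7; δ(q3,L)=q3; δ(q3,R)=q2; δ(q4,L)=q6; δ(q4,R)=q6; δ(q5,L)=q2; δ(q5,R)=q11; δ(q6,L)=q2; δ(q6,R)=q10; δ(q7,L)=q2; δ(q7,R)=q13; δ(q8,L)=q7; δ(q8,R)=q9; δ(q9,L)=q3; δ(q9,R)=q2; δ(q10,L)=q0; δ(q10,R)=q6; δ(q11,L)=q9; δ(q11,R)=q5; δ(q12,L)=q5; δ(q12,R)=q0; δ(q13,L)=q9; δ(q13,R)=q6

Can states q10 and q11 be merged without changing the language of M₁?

Yes

Reachable states from the start: {q0,q1,q2,q3,q5,q6,q7,q9,q10,q11,q13}. Unreachable: {q4,q8,q12} — drop them.
Initial partition by acceptance: {q0,q1,q3,q5,q6,q7,q9,q10,q11,q13} | {q2}.
Refine {q0,q1,q3,q5,q6,q7,q9,q10,q11,q13} on symbol L: members go to different blocks, giving {q0,q3,q9,q10,q11,q13} and {q1,q5,q6,q7}.
Split {q0,q3,q9,q10,q11,q13} by δ(·,R) → {q0,q3,q9} and {q10,q11,q13}.
The partition is now stable with 4 blocks: {q0,q3,q9} | {q2} | {q1,q5,q6,q7} | {q10,q11,q13}.
q10 and q11 lie in the same block of the stable partition, so they are equivalent — no string distinguishes them.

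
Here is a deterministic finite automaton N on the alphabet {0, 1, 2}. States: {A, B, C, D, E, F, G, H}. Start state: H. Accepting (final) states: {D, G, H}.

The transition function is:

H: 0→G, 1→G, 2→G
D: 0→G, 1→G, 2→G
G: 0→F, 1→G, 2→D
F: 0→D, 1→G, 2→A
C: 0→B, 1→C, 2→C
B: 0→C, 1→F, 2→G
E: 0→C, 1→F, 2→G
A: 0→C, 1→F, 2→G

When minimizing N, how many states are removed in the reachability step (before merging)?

Starting at H and following transitions, the reachable set is {A, B, C, D, F, G, H}. That leaves E unreachable — 1 in total.

1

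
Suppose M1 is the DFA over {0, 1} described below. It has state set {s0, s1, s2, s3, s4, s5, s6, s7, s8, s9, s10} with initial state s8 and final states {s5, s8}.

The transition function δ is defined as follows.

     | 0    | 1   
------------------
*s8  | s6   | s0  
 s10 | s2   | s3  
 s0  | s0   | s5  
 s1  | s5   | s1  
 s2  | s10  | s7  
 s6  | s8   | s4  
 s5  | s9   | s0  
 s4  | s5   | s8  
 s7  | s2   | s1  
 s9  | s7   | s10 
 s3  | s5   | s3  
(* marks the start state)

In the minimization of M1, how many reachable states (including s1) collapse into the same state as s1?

2

Every state is reachable, so we keep all 11.
P0 = {s5,s8} | {s0,s1,s2,s3,s4,s6,s7,s9,s10}.
On input 0, block {s0,s1,s2,s3,s4,s6,s7,s9,s10} splits into {s0,s2,s7,s9,s10} and {s1,s3,s4,s6}.
Refine {s5,s8} on symbol 0: members go to different blocks, giving {s5} and {s8}.
On input 1, block {s0,s2,s7,s9,s10} splits into {s2,s9} and {s7,s10} and {s0}.
Refine {s1,s3,s4,s6} on symbol 0: members go to different blocks, giving {s1,s3,s4} and {s6}.
Refine {s1,s3,s4} on symbol 1: members go to different blocks, giving {s1,s3} and {s4}.
Stable partition: {s5} | {s2,s9} | {s1,s3} | {s8} | {s7,s10} | {s0} | {s6} | {s4} — 8 equivalence classes.
State s1 belongs to the block {s1,s3}, which has 2 states.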